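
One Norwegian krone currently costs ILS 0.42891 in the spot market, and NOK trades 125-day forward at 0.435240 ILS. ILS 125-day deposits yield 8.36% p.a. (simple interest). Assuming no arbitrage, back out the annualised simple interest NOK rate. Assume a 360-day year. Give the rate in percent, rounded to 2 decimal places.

4.05%

T = 125/360 years.
CIP gives F = S · g_ILS/g_NOK, so g_ILS/g_NOK = 0.43524/0.42891 = 1.0147583.
ILS growth factor: 1 + 0.0836×125/360 = 1.0290278.
Hence g_NOK = 1.014062.
(1.014062 − 1)/T = 0.040499, i.e. 4.05%.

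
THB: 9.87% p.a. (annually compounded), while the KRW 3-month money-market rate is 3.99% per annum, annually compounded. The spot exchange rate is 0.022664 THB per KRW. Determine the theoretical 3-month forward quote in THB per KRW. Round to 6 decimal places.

0.022978

T = 3/12 years.
Growth of 1 THB over T: (1 + 0.0987)^(3/12) = 1.023811.
Growth of 1 KRW over T: (1 + 0.0399)^(3/12) = 1.0098291.
Forward (THB per KRW) = 0.022664 × 1.023811 / 1.0098291 = 0.02297780.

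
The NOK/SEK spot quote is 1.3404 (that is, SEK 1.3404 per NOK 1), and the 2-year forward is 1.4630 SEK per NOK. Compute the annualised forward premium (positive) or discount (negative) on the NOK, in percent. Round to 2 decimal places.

T = 2 years.
(F − S)/S = (1.4630 − 1.3404)/1.3404 = 0.0914652.
Per annum: 0.0914652 / 2 = 0.045733 = 4.57%.

+4.57%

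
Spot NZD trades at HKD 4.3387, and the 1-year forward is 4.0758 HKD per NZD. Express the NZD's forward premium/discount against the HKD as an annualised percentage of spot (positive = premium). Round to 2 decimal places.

-6.06%

T = 1 year.
(F − S)/S = (4.0758 − 4.3387)/4.3387 = -0.0605942.
×(1/T) gives -6.06% p.a.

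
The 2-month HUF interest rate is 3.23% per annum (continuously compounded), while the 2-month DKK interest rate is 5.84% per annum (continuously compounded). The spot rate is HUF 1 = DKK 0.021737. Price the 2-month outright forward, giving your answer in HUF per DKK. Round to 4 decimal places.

45.8048

T = 2/12 years.
DKK accumulates by e^(0.0584×2/12) = 1.00978086.
HUF growth factor: e^(0.0323×2/12) = 1.00539785.
Forward (DKK per HUF) = 0.021737 × 1.00978086 / 1.00539785 = 0.021831762.
Quoted the other way: 1/0.021831762 = 45.8048 HUF per DKK.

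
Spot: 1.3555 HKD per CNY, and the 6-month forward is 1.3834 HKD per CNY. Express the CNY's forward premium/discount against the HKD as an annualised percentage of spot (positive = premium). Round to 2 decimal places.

T = 6/12 years.
(F − S)/S = (1.3834 − 1.3555)/1.3555 = 0.0205828.
Annualise by dividing by T: 0.0205828 / (6/12) = 0.041166 → 4.12%.

+4.12%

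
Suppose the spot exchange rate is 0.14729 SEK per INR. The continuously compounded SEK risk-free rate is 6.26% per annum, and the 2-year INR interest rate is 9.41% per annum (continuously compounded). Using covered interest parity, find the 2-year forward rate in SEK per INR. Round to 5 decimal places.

T = 2 years.
SEK accumulates by e^(0.0626×2) = 1.1333751.
Growth of 1 INR over T: e^(0.0941×2) = 1.2070749.
Forward (SEK per INR) = 0.14729 × 1.1333751 / 1.2070749 = 0.1382970.

0.13830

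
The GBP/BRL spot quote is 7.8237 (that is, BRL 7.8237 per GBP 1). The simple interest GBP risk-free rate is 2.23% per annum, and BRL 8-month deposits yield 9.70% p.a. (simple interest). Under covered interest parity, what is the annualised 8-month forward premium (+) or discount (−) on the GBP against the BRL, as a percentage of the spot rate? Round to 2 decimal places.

+7.36%

T = 8/12 years.
F = S · g_BRL/g_GBP = 7.8237 × 1.0646667/1.0148667 = 8.2076127.
(F − S)/S ÷ T = (8.2076127 − 7.8237)/7.8237/(8/12) = 0.073606 → 7.36%.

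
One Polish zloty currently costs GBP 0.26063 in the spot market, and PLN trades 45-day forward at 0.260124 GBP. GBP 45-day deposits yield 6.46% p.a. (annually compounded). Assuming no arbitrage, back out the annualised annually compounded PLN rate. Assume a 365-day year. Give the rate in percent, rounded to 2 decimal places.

8.15%

T = 45/365 years.
CIP gives F = S · g_GBP/g_PLN, so g_GBP/g_PLN = 0.260124/0.26063 = 0.9980586.
GBP growth factor: (1 + 0.0646)^(45/365) = 1.0077476.
That pins the PLN growth at 1.0097078.
r = 1.0097078^(365/45) − 1 = 0.081513 → 8.15%.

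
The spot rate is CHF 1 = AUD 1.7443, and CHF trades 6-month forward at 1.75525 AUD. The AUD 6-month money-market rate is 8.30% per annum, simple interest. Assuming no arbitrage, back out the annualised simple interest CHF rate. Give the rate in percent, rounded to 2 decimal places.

T = 6/12 years.
By CIP, F/S equals the AUD-to-CHF growth ratio: 1.75525/1.7443 = 1.0062776.
AUD growth factor: 1 + 0.0830×6/12 = 1.041500.
Hence g_CHF = 1.0350027.
(1.0350027 − 1)/T = 0.070005, i.e. 7.00%.

7.00%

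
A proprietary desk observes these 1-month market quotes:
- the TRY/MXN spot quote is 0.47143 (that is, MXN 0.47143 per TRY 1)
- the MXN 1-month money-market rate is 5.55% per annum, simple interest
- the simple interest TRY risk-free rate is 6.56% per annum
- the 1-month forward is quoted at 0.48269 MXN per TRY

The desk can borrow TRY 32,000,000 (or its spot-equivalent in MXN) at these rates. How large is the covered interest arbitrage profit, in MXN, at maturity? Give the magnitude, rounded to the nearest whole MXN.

T = 1/12 years.
Route A — deposit TRY, sell forward: 32,000,000 × 1.0054666667 × 0.48269 = MXN 15,530,518.57.
Route B — convert at spot, deposit MXN: 32,000,000 × 0.47143 × 1.004625 = MXN 15,155,531.64.
The quoted forward overvalues TRY, so borrow MXN, buy TRY at spot, deposit the TRY at 6.56%, and sell the proceeds forward at 0.48269.
Profit = 15,530,518.57 − 15,155,531.64 = MXN 374,987.

MXN 374,987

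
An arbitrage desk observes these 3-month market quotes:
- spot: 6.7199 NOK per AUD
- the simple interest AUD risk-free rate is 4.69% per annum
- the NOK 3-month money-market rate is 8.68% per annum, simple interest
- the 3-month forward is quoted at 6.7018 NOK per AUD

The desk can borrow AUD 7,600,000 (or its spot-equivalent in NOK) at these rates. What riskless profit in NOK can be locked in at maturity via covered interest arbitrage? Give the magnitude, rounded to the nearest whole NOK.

T = 3/12 years.
Route A — deposit AUD, sell forward: 7,600,000 × 1.011725 × 6.7018 = NOK 51,530,877.40.
Route B — convert at spot, deposit NOK: 7,600,000 × 6.7199 × 1.021700 = NOK 52,179,485.91.
The quoted forward undervalues AUD, so borrow AUD, convert to NOK at spot, deposit the NOK at 8.68%, and buy AUD forward at 6.7018 to cover the loan.
Arbitrage profit = |51,530,877.40 − 52,179,485.91| = NOK 648,609.

NOK 648,609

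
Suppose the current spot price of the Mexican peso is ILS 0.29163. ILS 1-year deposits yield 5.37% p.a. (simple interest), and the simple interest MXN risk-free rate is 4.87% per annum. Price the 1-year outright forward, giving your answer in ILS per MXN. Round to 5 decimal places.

0.29302

T = 1 year.
ILS accumulates by 1 + 0.0537×1 = 1.053700.
Growth of 1 MXN over T: 1 + 0.0487×1 = 1.048700.
So F = 0.29163 × 1.053700 / 1.048700 = 0.2930204 (ILS/MXN).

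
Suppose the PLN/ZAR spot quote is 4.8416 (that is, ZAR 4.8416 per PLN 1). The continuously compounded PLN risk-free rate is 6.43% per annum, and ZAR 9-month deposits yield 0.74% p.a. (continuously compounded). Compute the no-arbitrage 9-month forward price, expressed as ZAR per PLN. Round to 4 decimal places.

4.6393

T = 9/12 years.
ZAR growth factor: e^(0.0074×9/12) = 1.0055654.
PLN accumulates by e^(0.0643×9/12) = 1.0494067.
Forward (ZAR per PLN) = 4.8416 × 1.0055654 / 1.0494067 = 4.639331.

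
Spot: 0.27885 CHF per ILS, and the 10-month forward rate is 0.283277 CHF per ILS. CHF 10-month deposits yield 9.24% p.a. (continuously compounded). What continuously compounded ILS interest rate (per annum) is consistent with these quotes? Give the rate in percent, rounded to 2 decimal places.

T = 10/12 years.
F/S = 0.283277/0.27885 = 1.0158759 = (growth of CHF) / (growth of ILS).
The CHF side grows by e^(0.0924×10/12) = 1.0800421.
So the ILS growth factor = 1.0631634.
Take logs: ln 1.0631634 / (10/12) = 0.073499, so 7.35%.

7.35%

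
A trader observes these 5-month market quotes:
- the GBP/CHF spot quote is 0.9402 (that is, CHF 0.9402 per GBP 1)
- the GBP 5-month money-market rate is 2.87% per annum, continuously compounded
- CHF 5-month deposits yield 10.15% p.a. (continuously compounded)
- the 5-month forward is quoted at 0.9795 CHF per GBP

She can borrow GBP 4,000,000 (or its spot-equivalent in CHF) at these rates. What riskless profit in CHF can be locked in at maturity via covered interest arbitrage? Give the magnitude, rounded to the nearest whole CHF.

CHF 41,872

T = 5/12 years.
Invest the GBP and cover forward: 4,000,000 × 1.01203012 × 0.9795 = CHF 3,965,134.01.
Convert at spot and invest in CHF: 4,000,000 × 0.9402 × 1.043198701 = CHF 3,923,261.67.
The quoted forward overvalues GBP, so borrow CHF, buy GBP at spot, deposit the GBP at 2.87%, and sell the proceeds forward at 0.9795.
Profit = 3,965,134.01 − 3,923,261.67 = CHF 41,872.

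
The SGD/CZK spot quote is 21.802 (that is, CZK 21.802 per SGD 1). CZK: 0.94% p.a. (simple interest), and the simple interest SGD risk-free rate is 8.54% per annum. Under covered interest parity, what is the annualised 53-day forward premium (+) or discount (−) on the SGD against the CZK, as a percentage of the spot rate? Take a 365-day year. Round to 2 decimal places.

-7.51%

T = 53/365 years.
CIP forward (CZK per SGD) = 21.802 × 1.0013649/1.0124005 = 21.564349.
Annualised premium = (F − S)/S × (1/T) = (21.564349 − 21.802)/21.802 ÷ (53/365) = -7.51%.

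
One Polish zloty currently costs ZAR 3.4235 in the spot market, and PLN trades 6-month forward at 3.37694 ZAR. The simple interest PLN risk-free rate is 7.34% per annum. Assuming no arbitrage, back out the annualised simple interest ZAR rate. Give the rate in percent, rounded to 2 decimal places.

T = 6/12 years.
CIP gives F = S · g_ZAR/g_PLN, so g_ZAR/g_PLN = 3.37694/3.4235 = 0.9863999.
The PLN side grows by 1 + 0.0734×6/12 = 1.036700.
That pins the ZAR growth at 1.0226008.
(1.0226008 − 1)/T = 0.045202, i.e. 4.52%.

4.52%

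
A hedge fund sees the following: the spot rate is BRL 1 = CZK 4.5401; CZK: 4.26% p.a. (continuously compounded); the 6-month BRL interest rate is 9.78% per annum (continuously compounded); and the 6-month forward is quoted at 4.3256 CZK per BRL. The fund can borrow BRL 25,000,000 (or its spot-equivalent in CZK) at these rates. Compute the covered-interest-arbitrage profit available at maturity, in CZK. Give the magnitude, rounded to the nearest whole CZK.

T = 6/12 years.
Invest the BRL and cover forward: 25,000,000 × 1.05011533396 × 4.3256 = CZK 113,559,472.21.
Convert at spot and invest in CZK: 25,000,000 × 4.5401 × 1.02152846421 = CZK 115,946,034.51.
The quoted forward undervalues BRL, so borrow BRL, convert to CZK at spot, deposit the CZK at 4.26%, and buy BRL forward at 4.3256 to cover the loan.
Profit = 115,946,034.51 − 113,559,472.21 = CZK 2,386,562.

CZK 2,386,562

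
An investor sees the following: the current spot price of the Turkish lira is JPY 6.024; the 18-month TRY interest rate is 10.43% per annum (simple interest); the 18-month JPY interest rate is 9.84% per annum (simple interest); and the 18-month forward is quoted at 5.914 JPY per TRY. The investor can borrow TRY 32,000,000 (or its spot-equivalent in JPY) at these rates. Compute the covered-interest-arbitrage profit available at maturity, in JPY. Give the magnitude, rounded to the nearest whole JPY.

T = 18/12 years.
Route A — deposit TRY, sell forward: 32,000,000 × 1.156450 × 5.914 = JPY 218,855,849.60.
Route B — convert at spot, deposit JPY: 32,000,000 × 6.024 × 1.147600 = JPY 221,220,556.80.
The quoted forward undervalues TRY, so borrow TRY, convert to JPY at spot, deposit the JPY at 9.84%, and buy TRY forward at 5.914 to cover the loan.
Profit = 221,220,556.80 − 218,855,849.60 = JPY 2,364,707.

JPY 2,364,707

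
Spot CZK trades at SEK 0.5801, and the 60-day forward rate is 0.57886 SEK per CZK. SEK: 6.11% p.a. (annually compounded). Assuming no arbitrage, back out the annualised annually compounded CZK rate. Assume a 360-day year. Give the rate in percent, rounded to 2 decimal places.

7.48%

T = 60/360 years.
F/S = 0.57886/0.5801 = 0.9978624 = (growth of SEK) / (growth of CZK).
The SEK side grows by (1 + 0.0611)^(60/360) = 1.0099334.
That pins the CZK growth at 1.0120969.
r = 1.0120969^(360/60) − 1 = 0.074812 → 7.48%.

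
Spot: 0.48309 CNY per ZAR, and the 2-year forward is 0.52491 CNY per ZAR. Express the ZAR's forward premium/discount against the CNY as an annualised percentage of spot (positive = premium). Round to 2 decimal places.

T = 2 years.
(F − S)/S = (0.52491 − 0.48309)/0.48309 = 0.0865677.
Annualise by dividing by T: 0.0865677 / 2 = 0.043284 → 4.33%.

+4.33%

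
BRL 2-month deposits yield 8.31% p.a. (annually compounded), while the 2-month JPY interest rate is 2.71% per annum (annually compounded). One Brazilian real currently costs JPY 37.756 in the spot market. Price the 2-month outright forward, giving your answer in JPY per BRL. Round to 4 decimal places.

T = 2/12 years.
JPY growth factor: (1 + 0.0271)^(2/12) = 1.00446649.
BRL accumulates by (1 + 0.0831)^(2/12) = 1.01339345.
So F = 37.756 × 1.00446649 / 1.01339345 = 37.423408 (JPY/BRL).

37.4234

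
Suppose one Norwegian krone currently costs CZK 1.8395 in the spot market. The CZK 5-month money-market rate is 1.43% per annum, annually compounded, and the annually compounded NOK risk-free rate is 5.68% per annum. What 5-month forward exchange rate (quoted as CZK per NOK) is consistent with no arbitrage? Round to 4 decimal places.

1.8083

T = 5/12 years.
Growth of 1 CZK over T: (1 + 0.0143)^(5/12) = 1.0059337.
NOK growth factor: (1 + 0.0568)^(5/12) = 1.0232859.
CIP: F = S · (grow CZK)/(grow NOK) = 1.8395 × 1.0059337/1.0232859 = 1.808307 CZK per NOK.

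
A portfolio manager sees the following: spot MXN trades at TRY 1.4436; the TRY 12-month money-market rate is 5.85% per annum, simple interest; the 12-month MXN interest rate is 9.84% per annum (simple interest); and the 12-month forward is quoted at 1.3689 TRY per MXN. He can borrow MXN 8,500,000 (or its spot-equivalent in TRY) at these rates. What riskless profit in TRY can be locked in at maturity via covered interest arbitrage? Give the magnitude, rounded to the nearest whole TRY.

TRY 207,832

T = 1 year.
Route A — deposit MXN, sell forward: 8,500,000 × 1.098400 × 1.3689 = TRY 12,780,597.96.
Route B — convert at spot, deposit TRY: 8,500,000 × 1.4436 × 1.058500 = TRY 12,988,430.10.
The quoted forward undervalues MXN, so borrow MXN, convert to TRY at spot, deposit the TRY at 5.85%, and buy MXN forward at 1.3689 to cover the loan.
The gap between the two covered legs is TRY 207,832.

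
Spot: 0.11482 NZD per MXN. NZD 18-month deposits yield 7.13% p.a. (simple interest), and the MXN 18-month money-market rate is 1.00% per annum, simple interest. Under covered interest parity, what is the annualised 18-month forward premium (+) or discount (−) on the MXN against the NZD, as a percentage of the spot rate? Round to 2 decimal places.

+6.04%

T = 18/12 years.
No-arbitrage forward: 0.11482 × 1.106950 / 1.015000 = 0.12522167 NZD/MXN.
Annualised premium = (F − S)/S × (1/T) = (0.12522167 − 0.11482)/0.11482 ÷ (18/12) = 6.04%.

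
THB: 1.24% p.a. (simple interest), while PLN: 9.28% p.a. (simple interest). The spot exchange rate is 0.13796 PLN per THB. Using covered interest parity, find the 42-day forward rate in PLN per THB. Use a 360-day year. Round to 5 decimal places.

0.13925

T = 42/360 years.
PLN growth factor: 1 + 0.0928×42/360 = 1.0108267.
THB growth factor: 1 + 0.0124×42/360 = 1.0014467.
So F = 0.13796 × 1.0108267 / 1.0014467 = 0.1392522 (PLN/THB).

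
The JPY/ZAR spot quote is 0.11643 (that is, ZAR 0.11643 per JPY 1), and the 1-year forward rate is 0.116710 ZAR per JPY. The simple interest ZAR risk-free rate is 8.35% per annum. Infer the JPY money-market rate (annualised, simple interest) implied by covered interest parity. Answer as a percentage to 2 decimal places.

8.09%

T = 1 year.
CIP gives F = S · g_ZAR/g_JPY, so g_ZAR/g_JPY = 0.11671/0.11643 = 1.0024049.
The ZAR side grows by 1 + 0.0835×1 = 1.083500.
That pins the JPY growth at 1.0809005.
(1.0809005 − 1)/T = 0.080901, i.e. 8.09%.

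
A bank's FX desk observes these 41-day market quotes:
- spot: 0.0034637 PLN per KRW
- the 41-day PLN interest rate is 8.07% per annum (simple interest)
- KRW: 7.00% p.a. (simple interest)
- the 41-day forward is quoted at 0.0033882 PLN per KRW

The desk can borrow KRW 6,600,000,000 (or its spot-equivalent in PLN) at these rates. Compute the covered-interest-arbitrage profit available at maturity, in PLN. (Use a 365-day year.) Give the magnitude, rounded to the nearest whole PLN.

PLN 529,694

T = 41/365 years.
Keep in KRW, deliver into the forward: 6,600,000,000·1.0078630137·0.0033882 = PLN 22,537,953.66.
Swap to PLN now, deposit: 6,600,000,000·0.0034637·1.0090649315 = PLN 23,067,648.14.
The quoted forward undervalues KRW, so borrow KRW, convert to PLN at spot, deposit the PLN at 8.07%, and buy KRW forward at 0.0033882 to cover the loan.
Profit = 23,067,648.14 − 22,537,953.66 = PLN 529,694.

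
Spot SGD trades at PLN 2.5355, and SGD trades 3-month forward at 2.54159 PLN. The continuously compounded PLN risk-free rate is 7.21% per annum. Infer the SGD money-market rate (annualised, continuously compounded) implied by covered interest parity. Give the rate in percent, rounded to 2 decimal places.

T = 3/12 years.
F/S = 2.54159/2.5355 = 1.0024019 = (growth of PLN) / (growth of SGD).
PLN growth factor: e^(0.0721×3/12) = 1.0181884.
That pins the SGD growth at 1.0157487.
r = ln(1.0157487)/(3/12) = 0.062504 → 6.25%.

6.25%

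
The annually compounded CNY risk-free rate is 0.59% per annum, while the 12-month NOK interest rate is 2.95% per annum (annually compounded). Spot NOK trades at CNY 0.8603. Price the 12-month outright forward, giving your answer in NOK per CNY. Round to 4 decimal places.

T = 1 year.
CNY accumulates by (1 + 0.0059)^1 = 1.005900.
NOK growth factor: (1 + 0.0295)^1 = 1.029500.
Forward (CNY per NOK) = 0.8603 × 1.005900 / 1.029500 = 0.8405787.
Quoted the other way: 1/0.8405787 = 1.1897 NOK per CNY.

1.1897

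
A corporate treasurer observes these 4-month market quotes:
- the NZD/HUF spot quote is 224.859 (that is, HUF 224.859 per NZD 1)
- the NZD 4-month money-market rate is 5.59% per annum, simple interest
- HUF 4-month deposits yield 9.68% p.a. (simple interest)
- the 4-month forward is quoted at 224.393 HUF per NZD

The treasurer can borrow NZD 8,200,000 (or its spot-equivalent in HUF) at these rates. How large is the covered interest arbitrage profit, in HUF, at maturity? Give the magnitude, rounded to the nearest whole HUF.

T = 4/12 years.
Keep in NZD, deliver into the forward: 8,200,000·1.018633333333·224.393 = HUF 1,874,308,354.45.
Swap to HUF now, deposit: 8,200,000·224.859·1.032266666667 = HUF 1,903,338,493.28.
The quoted forward undervalues NZD, so borrow NZD, convert to HUF at spot, deposit the HUF at 9.68%, and buy NZD forward at 224.393 to cover the loan.
Profit = 1,903,338,493.28 − 1,874,308,354.45 = HUF 29,030,139.

HUF 29,030,139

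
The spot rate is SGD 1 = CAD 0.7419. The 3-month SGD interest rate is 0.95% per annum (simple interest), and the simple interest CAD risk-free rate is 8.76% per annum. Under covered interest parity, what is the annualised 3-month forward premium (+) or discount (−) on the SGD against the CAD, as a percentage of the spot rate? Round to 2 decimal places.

+7.79%

T = 3/12 years.
CIP forward (CAD per SGD) = 0.7419 × 1.021900/1.002375 = 0.7563513.
(F − S)/S ÷ T = (0.7563513 − 0.7419)/0.7419/(3/12) = 0.077915 → 7.79%.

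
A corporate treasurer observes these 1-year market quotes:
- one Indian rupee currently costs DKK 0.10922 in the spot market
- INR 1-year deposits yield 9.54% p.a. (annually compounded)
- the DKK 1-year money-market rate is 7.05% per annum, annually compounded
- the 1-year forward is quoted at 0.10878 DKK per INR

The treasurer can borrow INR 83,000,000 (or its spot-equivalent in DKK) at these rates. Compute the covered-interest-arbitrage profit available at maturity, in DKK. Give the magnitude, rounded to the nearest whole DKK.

T = 1 year.
Route A — deposit INR, sell forward: 83,000,000 × 1.095400 × 0.10878 = DKK 9,890,081.80.
Route B — convert at spot, deposit DKK: 83,000,000 × 0.10922 × 1.070500 = DKK 9,704,360.83.
The quoted forward overvalues INR, so borrow DKK, buy INR at spot, deposit the INR at 9.54%, and sell the proceeds forward at 0.10878.
Profit = 9,890,081.80 − 9,704,360.83 = DKK 185,721.

DKK 185,721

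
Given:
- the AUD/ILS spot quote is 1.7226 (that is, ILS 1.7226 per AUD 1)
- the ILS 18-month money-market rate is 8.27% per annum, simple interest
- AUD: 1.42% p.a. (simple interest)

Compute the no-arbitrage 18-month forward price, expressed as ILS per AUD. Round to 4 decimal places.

T = 18/12 years.
ILS growth factor: 1 + 0.0827×18/12 = 1.124050.
AUD growth factor: 1 + 0.0142×18/12 = 1.021300.
CIP: F = S · (grow ILS)/(grow AUD) = 1.7226 × 1.124050/1.021300 = 1.895906 ILS per AUD.

1.8959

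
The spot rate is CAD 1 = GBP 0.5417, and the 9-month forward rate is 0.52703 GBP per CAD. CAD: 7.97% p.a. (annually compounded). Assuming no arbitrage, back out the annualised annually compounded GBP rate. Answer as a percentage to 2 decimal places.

T = 9/12 years.
By CIP, F/S equals the GBP-to-CAD growth ratio: 0.52703/0.5417 = 0.9729186.
The CAD side grows by (1 + 0.0797)^(9/12) = 1.0591984.
Hence g_GBP = 1.0305138.
r = 1.0305138^(12/9) − 1 = 0.040891 → 4.09%.

4.09%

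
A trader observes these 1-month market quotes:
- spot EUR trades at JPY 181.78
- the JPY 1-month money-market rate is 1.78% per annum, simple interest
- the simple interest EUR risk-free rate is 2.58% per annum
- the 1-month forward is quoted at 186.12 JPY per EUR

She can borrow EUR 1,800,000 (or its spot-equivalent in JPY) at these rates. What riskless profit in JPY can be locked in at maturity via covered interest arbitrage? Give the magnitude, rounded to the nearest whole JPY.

JPY 8,046,932

T = 1/12 years.
Keep in EUR, deliver into the forward: 1,800,000·1.002150·186.12 = JPY 335,736,284.40.
Swap to JPY now, deposit: 1,800,000·181.78·1.00148333333 = JPY 327,689,352.60.
The quoted forward overvalues EUR, so borrow JPY, buy EUR at spot, deposit the EUR at 2.58%, and sell the proceeds forward at 186.12.
The gap between the two covered legs is JPY 8,046,932.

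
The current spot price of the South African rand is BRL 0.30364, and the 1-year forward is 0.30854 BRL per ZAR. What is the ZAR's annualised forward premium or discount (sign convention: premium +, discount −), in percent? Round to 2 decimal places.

+1.61%

T = 1 year.
ZAR trades forward at +1.61375% vs spot over the period.
×(1/T) gives 1.61% p.a.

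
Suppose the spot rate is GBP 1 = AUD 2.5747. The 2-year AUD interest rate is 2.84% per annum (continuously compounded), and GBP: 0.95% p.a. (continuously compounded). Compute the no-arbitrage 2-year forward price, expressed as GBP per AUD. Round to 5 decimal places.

0.37399

T = 2 years.
Growth of 1 AUD over T: e^(0.0284×2) = 1.0584441.
Growth of 1 GBP over T: e^(0.0095×2) = 1.0191816.
So F = 2.5747 × 1.0584441 / 1.0191816 = 2.673887 (AUD/GBP).
Quoted the other way: 1/2.673887 = 0.37399 GBP per AUD.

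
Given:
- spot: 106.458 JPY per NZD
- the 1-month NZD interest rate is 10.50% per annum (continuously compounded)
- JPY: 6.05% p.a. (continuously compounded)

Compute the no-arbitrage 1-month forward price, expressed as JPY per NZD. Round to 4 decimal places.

T = 1/12 years.
Growth of 1 JPY over T: e^(0.0605×1/12) = 1.005054397.
NZD growth factor: e^(0.1050×1/12) = 1.008788393.
CIP: F = S · (grow JPY)/(grow NZD) = 106.458 × 1.005054397/1.008788393 = 106.063949 JPY per NZD.

106.0639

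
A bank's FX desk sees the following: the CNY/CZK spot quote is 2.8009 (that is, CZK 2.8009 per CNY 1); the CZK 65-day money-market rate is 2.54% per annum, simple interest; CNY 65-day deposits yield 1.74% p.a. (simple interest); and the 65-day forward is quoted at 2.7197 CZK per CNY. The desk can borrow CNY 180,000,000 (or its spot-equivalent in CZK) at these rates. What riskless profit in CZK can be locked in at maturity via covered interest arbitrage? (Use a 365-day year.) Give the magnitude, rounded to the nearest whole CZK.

T = 65/365 years.
Invest the CNY and cover forward: 180,000,000 × 1.00309863014 × 2.7197 = CZK 491,062,921.99.
Convert at spot and invest in CZK: 180,000,000 × 2.8009 × 1.00452328767 = CZK 506,442,469.76.
The quoted forward undervalues CNY, so borrow CNY, convert to CZK at spot, deposit the CZK at 2.54%, and buy CNY forward at 2.7197 to cover the loan.
Arbitrage profit = |491,062,921.99 − 506,442,469.76| = CZK 15,379,548.

CZK 15,379,548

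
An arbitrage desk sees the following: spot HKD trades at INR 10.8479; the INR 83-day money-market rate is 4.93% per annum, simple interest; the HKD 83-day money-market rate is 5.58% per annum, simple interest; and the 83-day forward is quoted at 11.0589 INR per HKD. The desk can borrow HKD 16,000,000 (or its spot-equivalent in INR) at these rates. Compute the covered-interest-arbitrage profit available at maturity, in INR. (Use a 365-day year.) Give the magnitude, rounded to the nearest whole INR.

INR 3,675,383

T = 83/365 years.
Invest the HKD and cover forward: 16,000,000 × 1.01268876712 × 11.0589 = INR 179,187,580.91.
Convert at spot and invest in INR: 16,000,000 × 10.8479 × 1.01121068493 = INR 175,512,198.22.
The quoted forward overvalues HKD, so borrow INR, buy HKD at spot, deposit the HKD at 5.58%, and sell the proceeds forward at 11.0589.
Arbitrage profit = |179,187,580.91 − 175,512,198.22| = INR 3,675,383.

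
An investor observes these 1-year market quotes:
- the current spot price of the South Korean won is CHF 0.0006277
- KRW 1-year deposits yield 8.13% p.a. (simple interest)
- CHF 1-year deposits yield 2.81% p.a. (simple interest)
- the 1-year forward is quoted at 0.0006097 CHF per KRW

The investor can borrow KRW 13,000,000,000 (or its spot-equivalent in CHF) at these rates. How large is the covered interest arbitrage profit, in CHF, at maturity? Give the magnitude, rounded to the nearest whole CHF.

CHF 181,093

T = 1 year.
Invest the KRW and cover forward: 13,000,000,000 × 1.081300 × 0.0006097 = CHF 8,570,491.93.
Convert at spot and invest in CHF: 13,000,000,000 × 0.0006277 × 1.028100 = CHF 8,389,398.81.
The quoted forward overvalues KRW, so borrow CHF, buy KRW at spot, deposit the KRW at 8.13%, and sell the proceeds forward at 0.0006097.
Profit = 8,570,491.93 − 8,389,398.81 = CHF 181,093.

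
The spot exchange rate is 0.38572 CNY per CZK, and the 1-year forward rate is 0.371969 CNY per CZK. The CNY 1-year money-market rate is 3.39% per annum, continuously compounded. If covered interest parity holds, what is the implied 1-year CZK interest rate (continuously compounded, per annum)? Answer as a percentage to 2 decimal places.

T = 1 year.
F/S = 0.371969/0.38572 = 0.9643498 = (growth of CNY) / (growth of CZK).
CNY growth factor: e^(0.0339×1) = 1.0344812.
So the CZK growth factor = 1.072724.
Take logs: ln 1.072724 / 1 = 0.070201, so 7.02%.

7.02%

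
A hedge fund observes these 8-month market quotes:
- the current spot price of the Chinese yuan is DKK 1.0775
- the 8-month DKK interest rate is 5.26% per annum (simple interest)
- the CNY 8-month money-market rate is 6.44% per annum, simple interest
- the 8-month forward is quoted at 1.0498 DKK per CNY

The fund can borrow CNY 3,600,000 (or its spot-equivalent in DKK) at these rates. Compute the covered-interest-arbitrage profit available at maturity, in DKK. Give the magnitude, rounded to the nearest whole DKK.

T = 8/12 years.
Route A — deposit CNY, sell forward: 3,600,000 × 1.042933333 × 1.0498 = DKK 3,941,537.09.
Route B — convert at spot, deposit DKK: 3,600,000 × 1.0775 × 1.035066667 = DKK 4,015,023.60.
The quoted forward undervalues CNY, so borrow CNY, convert to DKK at spot, deposit the DKK at 5.26%, and buy CNY forward at 1.0498 to cover the loan.
Profit = 4,015,023.60 − 3,941,537.09 = DKK 73,487.

DKK 73,487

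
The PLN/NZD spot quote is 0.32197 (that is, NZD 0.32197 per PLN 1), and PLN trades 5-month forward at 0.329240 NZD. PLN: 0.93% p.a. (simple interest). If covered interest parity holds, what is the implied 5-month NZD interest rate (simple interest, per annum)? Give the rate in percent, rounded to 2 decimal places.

6.37%

T = 5/12 years.
F/S = 0.32924/0.32197 = 1.0225797 = (growth of NZD) / (growth of PLN).
The PLN side grows by 1 + 0.0093×5/12 = 1.003875.
So the NZD growth factor = 1.0265422.
(1.0265422 − 1)/T = 0.063701, i.e. 6.37%.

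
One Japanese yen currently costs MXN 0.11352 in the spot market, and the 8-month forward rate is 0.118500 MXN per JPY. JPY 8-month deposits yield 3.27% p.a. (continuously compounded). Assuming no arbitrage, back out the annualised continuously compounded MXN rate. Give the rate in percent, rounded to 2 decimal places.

9.71%

T = 8/12 years.
F/S = 0.1185/0.11352 = 1.0438689 = (growth of MXN) / (growth of JPY).
The JPY side grows by e^(0.0327×8/12) = 1.0220394.
That pins the MXN growth at 1.0668751.
r = ln(1.0668751)/(8/12) = 0.097101 → 9.71%.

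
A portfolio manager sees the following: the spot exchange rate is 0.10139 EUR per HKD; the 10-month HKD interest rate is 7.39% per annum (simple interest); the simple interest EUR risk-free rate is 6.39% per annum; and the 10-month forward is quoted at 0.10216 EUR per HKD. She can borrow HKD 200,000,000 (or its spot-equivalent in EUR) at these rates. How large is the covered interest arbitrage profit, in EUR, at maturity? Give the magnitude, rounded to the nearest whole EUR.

EUR 332,467

T = 10/12 years.
Keep in HKD, deliver into the forward: 200,000,000·1.0615833333·0.10216 = EUR 21,690,270.67.
Swap to EUR now, deposit: 200,000,000·0.10139·1.053250 = EUR 21,357,803.50.
The quoted forward overvalues HKD, so borrow EUR, buy HKD at spot, deposit the HKD at 7.39%, and sell the proceeds forward at 0.10216.
Profit = 21,690,270.67 − 21,357,803.50 = EUR 332,467.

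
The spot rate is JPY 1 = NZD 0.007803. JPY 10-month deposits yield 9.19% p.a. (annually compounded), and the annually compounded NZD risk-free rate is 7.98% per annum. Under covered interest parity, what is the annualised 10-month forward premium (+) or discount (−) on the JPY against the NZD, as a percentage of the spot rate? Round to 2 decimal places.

T = 10/12 years.
F = S · g_NZD/g_JPY = 0.007803 × 1.0660709/1.0760168 = 0.007730875.
Annualised premium = (F − S)/S × (1/T) = (0.007730875 − 0.007803)/0.007803 ÷ (10/12) = -1.11%.

-1.11%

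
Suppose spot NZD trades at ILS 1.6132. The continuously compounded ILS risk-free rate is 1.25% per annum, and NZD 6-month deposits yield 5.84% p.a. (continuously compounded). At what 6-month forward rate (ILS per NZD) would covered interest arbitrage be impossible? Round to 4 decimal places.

T = 6/12 years.
ILS growth factor: e^(0.0125×6/12) = 1.0062696.
Growth of 1 NZD over T: e^(0.0584×6/12) = 1.0296305.
CIP: F = S · (grow ILS)/(grow NZD) = 1.6132 × 1.0062696/1.0296305 = 1.576599 ILS per NZD.

1.5766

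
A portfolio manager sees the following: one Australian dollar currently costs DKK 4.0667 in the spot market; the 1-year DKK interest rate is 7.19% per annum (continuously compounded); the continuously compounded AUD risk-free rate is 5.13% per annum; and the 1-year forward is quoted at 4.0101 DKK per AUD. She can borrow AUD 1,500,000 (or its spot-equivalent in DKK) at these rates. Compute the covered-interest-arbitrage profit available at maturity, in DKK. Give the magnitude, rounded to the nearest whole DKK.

T = 1 year.
Keep in AUD, deliver into the forward: 1,500,000·1.052638638·4.0101 = DKK 6,331,779.30.
Swap to DKK now, deposit: 1,500,000·4.0667·1.074547884 = DKK 6,554,795.82.
The quoted forward undervalues AUD, so borrow AUD, convert to DKK at spot, deposit the DKK at 7.19%, and buy AUD forward at 4.0101 to cover the loan.
Profit = 6,554,795.82 − 6,331,779.30 = DKK 223,017.

DKK 223,017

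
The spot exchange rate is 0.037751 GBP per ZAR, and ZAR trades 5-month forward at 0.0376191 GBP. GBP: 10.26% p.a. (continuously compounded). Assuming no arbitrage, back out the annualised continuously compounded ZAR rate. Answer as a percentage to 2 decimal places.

11.10%

T = 5/12 years.
F/S = 0.0376191/0.037751 = 0.9965061 = (growth of GBP) / (growth of ZAR).
GBP growth factor: e^(0.1026×5/12) = 1.0436769.
That pins the ZAR growth at 1.0473362.
Take logs: ln 1.0473362 / (5/12) = 0.111000, so 11.10%.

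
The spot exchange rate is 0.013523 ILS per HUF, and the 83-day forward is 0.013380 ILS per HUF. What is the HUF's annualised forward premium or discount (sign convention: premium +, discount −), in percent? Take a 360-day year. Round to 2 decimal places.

T = 83/360 years.
HUF trades forward at -1.05746% vs spot over the period.
Annualise by dividing by T: -0.0105746 / (83/360) = -0.045866 → -4.59%.

-4.59%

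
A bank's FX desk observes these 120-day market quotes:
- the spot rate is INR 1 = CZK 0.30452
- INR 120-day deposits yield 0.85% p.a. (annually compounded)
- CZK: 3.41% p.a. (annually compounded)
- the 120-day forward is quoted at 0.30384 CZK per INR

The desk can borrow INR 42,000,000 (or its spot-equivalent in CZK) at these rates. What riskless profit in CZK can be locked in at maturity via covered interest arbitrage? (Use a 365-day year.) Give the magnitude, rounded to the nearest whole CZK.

T = 120/365 years.
Keep in INR, deliver into the forward: 42,000,000·1.002786586·0.30384 = CZK 12,796,840.40.
Swap to CZK now, deposit: 42,000,000·0.30452·1.011085038 = CZK 12,931,615.86.
The quoted forward undervalues INR, so borrow INR, convert to CZK at spot, deposit the CZK at 3.41%, and buy INR forward at 0.30384 to cover the loan.
Arbitrage profit = |12,796,840.40 − 12,931,615.86| = CZK 134,775.

CZK 134,775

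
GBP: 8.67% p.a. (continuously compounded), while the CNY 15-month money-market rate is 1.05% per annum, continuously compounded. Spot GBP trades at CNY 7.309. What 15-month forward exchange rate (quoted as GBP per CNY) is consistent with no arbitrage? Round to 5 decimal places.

0.15049

T = 15/12 years.
CNY growth factor: e^(0.0105×15/12) = 1.0132115.
GBP accumulates by e^(0.0867×15/12) = 1.1144656.
So F = 7.309 × 1.0132115 / 1.1144656 = 6.644945 (CNY/GBP).
Quoted the other way: 1/6.644945 = 0.15049 GBP per CNY.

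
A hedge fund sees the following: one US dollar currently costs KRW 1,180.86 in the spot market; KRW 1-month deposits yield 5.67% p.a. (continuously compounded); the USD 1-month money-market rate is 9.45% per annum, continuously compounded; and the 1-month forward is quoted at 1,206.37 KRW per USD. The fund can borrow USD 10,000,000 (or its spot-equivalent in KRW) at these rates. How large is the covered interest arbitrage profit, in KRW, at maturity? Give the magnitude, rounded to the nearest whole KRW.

KRW 294,549,030

T = 1/12 years.
Route A — deposit USD, sell forward: 10,000,000 × 1.007906089369 × 1206.37 = KRW 12,159,076,690.32.
Route B — convert at spot, deposit KRW: 10,000,000 × 1180.86 × 1.004736180415 = KRW 11,864,527,660.05.
The quoted forward overvalues USD, so borrow KRW, buy USD at spot, deposit the USD at 9.45%, and sell the proceeds forward at 1,206.37.
The gap between the two covered legs is KRW 294,549,030.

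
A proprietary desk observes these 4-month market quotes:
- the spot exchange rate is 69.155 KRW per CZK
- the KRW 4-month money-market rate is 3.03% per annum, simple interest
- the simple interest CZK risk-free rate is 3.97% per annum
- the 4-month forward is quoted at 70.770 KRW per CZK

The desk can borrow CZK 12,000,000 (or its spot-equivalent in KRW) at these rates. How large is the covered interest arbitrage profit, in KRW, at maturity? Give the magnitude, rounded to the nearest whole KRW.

KRW 22,236,690

T = 4/12 years.
Route A — deposit CZK, sell forward: 12,000,000 × 1.01323333333 × 70.770 = KRW 860,478,276.00.
Route B — convert at spot, deposit KRW: 12,000,000 × 69.155 × 1.010100 = KRW 838,241,586.00.
The quoted forward overvalues CZK, so borrow KRW, buy CZK at spot, deposit the CZK at 3.97%, and sell the proceeds forward at 70.770.
The gap between the two covered legs is KRW 22,236,690.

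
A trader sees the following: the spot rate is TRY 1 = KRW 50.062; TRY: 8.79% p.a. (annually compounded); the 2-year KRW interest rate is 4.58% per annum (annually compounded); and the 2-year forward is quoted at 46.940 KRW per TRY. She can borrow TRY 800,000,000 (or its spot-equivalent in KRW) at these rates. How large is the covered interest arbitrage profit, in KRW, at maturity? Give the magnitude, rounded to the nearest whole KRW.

KRW 641,630,745

T = 2 years.
Route A — deposit TRY, sell forward: 800,000,000 × 1.18352641 × 46.940 = KRW 44,443,783,748.32.
Route B — convert at spot, deposit KRW: 800,000,000 × 50.062 × 1.09369764 = KRW 43,802,153,002.94.
The quoted forward overvalues TRY, so borrow KRW, buy TRY at spot, deposit the TRY at 8.79%, and sell the proceeds forward at 46.940.
Arbitrage profit = |44,443,783,748.32 − 43,802,153,002.94| = KRW 641,630,745.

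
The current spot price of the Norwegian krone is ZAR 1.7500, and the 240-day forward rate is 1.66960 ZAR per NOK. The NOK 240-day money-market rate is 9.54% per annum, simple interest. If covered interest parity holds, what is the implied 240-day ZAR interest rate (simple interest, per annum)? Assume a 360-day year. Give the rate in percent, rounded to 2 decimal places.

2.21%

T = 240/360 years.
F/S = 1.6696/1.75 = 0.9540571 = (growth of ZAR) / (growth of NOK).
NOK growth factor: 1 + 0.0954×240/360 = 1.063600.
So the ZAR growth factor = 1.0147351.
r = (1.0147351 − 1)/(240/360) = 0.022103 → 2.21%.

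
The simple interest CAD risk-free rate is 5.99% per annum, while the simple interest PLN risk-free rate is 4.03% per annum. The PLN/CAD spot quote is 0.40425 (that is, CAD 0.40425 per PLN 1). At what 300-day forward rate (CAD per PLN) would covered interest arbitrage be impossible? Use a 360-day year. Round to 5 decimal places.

T = 300/360 years.
Growth of 1 CAD over T: 1 + 0.0599×300/360 = 1.0499167.
PLN accumulates by 1 + 0.0403×300/360 = 1.0335833.
So F = 0.40425 × 1.0499167 / 1.0335833 = 0.4106382 (CAD/PLN).

0.41064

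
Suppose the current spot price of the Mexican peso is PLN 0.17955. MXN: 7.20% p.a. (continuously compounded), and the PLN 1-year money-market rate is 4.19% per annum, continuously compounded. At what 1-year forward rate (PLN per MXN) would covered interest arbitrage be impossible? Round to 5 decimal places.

T = 1 year.
PLN growth factor: e^(0.0419×1) = 1.0427902.
MXN growth factor: e^(0.0720×1) = 1.0746553.
So F = 0.17955 × 1.0427902 / 1.0746553 = 0.1742261 (PLN/MXN).

0.17423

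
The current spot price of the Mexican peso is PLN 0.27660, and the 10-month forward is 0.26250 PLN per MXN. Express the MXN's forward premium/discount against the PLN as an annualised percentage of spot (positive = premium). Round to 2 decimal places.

-6.12%

T = 10/12 years.
MXN trades forward at -5.09761% vs spot over the period.
Annualise by dividing by T: -0.0509761 / (10/12) = -0.061171 → -6.12%.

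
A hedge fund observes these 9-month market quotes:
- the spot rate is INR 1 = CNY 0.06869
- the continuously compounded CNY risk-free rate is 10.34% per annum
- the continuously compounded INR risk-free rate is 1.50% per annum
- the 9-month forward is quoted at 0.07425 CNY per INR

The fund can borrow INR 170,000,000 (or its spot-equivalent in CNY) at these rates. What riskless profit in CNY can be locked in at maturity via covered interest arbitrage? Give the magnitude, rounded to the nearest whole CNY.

CNY 146,391

T = 9/12 years.
Route A — deposit INR, sell forward: 170,000,000 × 1.0113135192 × 0.07425 = CNY 12,765,304.90.
Route B — convert at spot, deposit CNY: 170,000,000 × 0.06869 × 1.0806362629 = CNY 12,618,913.83.
The quoted forward overvalues INR, so borrow CNY, buy INR at spot, deposit the INR at 1.50%, and sell the proceeds forward at 0.07425.
Arbitrage profit = |12,765,304.90 − 12,618,913.83| = CNY 146,391.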